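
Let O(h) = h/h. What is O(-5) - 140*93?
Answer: -13019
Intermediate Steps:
O(h) = 1
O(-5) - 140*93 = 1 - 140*93 = 1 - 13020 = -13019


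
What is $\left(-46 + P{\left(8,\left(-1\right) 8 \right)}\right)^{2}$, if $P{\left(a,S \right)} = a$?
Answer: $1444$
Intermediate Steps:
$\left(-46 + P{\left(8,\left(-1\right) 8 \right)}\right)^{2} = \left(-46 + 8\right)^{2} = \left(-38\right)^{2} = 1444$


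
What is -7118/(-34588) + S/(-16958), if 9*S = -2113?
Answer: 144930980/659861217 ≈ 0.21964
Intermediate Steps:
S = -2113/9 (S = (⅑)*(-2113) = -2113/9 ≈ -234.78)
-7118/(-34588) + S/(-16958) = -7118/(-34588) - 2113/9/(-16958) = -7118*(-1/34588) - 2113/9*(-1/16958) = 3559/17294 + 2113/152622 = 144930980/659861217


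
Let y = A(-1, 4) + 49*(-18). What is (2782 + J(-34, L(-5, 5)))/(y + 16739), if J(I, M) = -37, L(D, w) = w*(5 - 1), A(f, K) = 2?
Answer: 2745/15859 ≈ 0.17309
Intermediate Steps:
L(D, w) = 4*w (L(D, w) = w*4 = 4*w)
y = -880 (y = 2 + 49*(-18) = 2 - 882 = -880)
(2782 + J(-34, L(-5, 5)))/(y + 16739) = (2782 - 37)/(-880 + 16739) = 2745/15859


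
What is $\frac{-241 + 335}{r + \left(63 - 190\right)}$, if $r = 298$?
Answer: $\frac{94}{171} \approx 0.54971$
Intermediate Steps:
$\frac{-241 + 335}{r + \left(63 - 190\right)} = \frac{-241 + 335}{298 + \left(63 - 190\right)} = \frac{94}{298 - 127} = \frac{94}{171}$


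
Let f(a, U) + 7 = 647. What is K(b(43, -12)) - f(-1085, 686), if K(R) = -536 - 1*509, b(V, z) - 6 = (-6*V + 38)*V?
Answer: -1685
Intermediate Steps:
f(a, U) = 640 (f(a, U) = -7 + 647 = 640)
b(V, z) = 6 + V*(38 - 6*V) (b(V, z) = 6 + (-6*V + 38)*V = 6 + (38 - 6*V)*V = 6 + V*(38 - 6*V))
K(R) = -1045 (K(R) = -536 - 509 = -1045)
K(b(43, -12)) - f(-1085, 686) = -1045 - 1*640 = -1045 - 640 = -1685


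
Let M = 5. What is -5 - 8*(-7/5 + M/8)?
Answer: 6/5 ≈ 1.2000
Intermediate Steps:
-5 - 8*(-7/5 + M/8) = -5 - 8*(-7/5 + 5/8) = -5 - 8*(-31/40) = -5 + 31/5 = 6/5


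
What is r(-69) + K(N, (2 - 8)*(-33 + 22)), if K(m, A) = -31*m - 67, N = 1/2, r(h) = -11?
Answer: -187/2 ≈ -93.500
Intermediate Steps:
N = 1/2 ≈ 0.50000
K(m, A) = -67 - 31*m
r(-69) + K(N, (2 - 8)*(-33 + 22)) = -11 + (-67 - 31*1/2) = -11 + (-67 - 31/2) = -11 - 165/2 = -187/2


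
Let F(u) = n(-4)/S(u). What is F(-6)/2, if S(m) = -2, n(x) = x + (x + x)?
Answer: 3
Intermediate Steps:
n(x) = 3*x (n(x) = x + 2*x = 3*x)
F(u) = 6 (F(u) = (3*(-4))/(-2) = -12*(-1/2) = 6)
F(-6)/2 = 6/2 = (1/2)*6 = 3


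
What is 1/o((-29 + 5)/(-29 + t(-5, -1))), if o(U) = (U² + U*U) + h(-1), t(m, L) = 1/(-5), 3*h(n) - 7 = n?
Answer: 5329/17858 ≈ 0.29841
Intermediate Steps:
h(n) = 7/3 + n/3
t(m, L) = -⅕
o(U) = 2 + 2*U² (o(U) = (U² + U*U) + (7/3 + (⅓)*(-1)) = (U² + U²) + (7/3 - ⅓) = 2*U² + 2 = 2 + 2*U²)
1/o((-29 + 5)/(-29 + t(-5, -1))) = 1/(2 + 2*((-29 + 5)/(-29 - ⅕))²) = 1/(2 + 2*(-24/(-146/5))²) = 1/(2 + 2*(-24*(-5/146))²) = 1/(2 + 2*(60/73)²) = 1/(2 + 2*(3600/5329)) = 1/(2 + 7200/5329) = 1/(17858/5329) = 5329/17858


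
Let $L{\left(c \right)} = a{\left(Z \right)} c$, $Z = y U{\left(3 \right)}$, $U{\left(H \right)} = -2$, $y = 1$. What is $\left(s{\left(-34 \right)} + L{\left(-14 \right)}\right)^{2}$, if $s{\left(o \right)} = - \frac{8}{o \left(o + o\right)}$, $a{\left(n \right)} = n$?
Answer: $\frac{65464281}{83521} \approx 783.81$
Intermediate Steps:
$Z = -2$ ($Z = 1 \left(-2\right) = -2$)
$s{\left(o \right)} = - \frac{4}{o^{2}}$ ($s{\left(o \right)} = - \frac{8}{o 2 o} = - \frac{8}{2 o^{2}} = - 8 \frac{1}{2 o^{2}} = - \frac{4}{o^{2}}$)
$L{\left(c \right)} = - 2 c$
$\left(s{\left(-34 \right)} + L{\left(-14 \right)}\right)^{2} = \left(- \frac{4}{1156} - -28\right)^{2} = \left(\left(-4\right) \frac{1}{1156} + 28\right)^{2} = \left(- \frac{1}{289} + 28\right)^{2} = \left(\frac{8091}{289}\right)^{2} = \frac{65464281}{83521}$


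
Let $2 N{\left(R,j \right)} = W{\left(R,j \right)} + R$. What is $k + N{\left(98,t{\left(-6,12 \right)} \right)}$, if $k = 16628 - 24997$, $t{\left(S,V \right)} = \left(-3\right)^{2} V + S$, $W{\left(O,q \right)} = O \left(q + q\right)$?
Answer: $1676$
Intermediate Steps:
$W{\left(O,q \right)} = 2 O q$ ($W{\left(O,q \right)} = O 2 q = 2 O q$)
$t{\left(S,V \right)} = S + 9 V$ ($t{\left(S,V \right)} = 9 V + S = S + 9 V$)
$N{\left(R,j \right)} = \frac{R}{2} + R j$ ($N{\left(R,j \right)} = \frac{2 R j + R}{2} = \frac{R + 2 R j}{2} = \frac{R}{2} + R j$)
$k = -8369$
$k + N{\left(98,t{\left(-6,12 \right)} \right)} = -8369 + 98 \left(\frac{1}{2} + \left(-6 + 9 \cdot 12\right)\right) = -8369 + 98 \left(\frac{1}{2} + \left(-6 + 108\right)\right) = -8369 + 98 \left(\frac{1}{2} + 102\right) = -8369 + 98 \cdot \frac{205}{2} = -8369 + 10045 = 1676$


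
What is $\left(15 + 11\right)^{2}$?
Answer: $676$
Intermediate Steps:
$\left(15 + 11\right)^{2} = 26^{2} = 676$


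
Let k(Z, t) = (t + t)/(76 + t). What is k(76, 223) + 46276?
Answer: 13836970/299 ≈ 46278.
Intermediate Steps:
k(Z, t) = 2*t/(76 + t) (k(Z, t) = (2*t)/(76 + t) = 2*t/(76 + t))
k(76, 223) + 46276 = 2*223/(76 + 223) + 46276 = 2*223/299 + 46276 = 2*223*(1/299) + 46276 = 446/299 + 46276 = 13836970/299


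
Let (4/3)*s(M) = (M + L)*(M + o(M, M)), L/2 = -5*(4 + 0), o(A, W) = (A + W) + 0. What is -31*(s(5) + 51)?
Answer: 42501/4 ≈ 10625.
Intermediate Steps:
o(A, W) = A + W
L = -40 (L = 2*(-5*(4 + 0)) = 2*(-5*4) = 2*(-20) = -40)
s(M) = 9*M*(-40 + M)/4 (s(M) = 3*((M - 40)*(M + (M + M)))/4 = 3*((-40 + M)*(M + 2*M))/4 = 3*((-40 + M)*(3*M))/4 = 3*(3*M*(-40 + M))/4 = 9*M*(-40 + M)/4)
-31*(s(5) + 51) = -31*((9/4)*5*(-40 + 5) + 51) = -31*((9/4)*5*(-35) + 51) = -31*(-1575/4 + 51) = -31*(-1371)/4 = -1*(-42501/4) = 42501/4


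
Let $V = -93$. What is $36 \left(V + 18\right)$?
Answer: $-2700$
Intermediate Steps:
$36 \left(V + 18\right) = 36 \left(-93 + 18\right) = 36 \left(-75\right) = -2700$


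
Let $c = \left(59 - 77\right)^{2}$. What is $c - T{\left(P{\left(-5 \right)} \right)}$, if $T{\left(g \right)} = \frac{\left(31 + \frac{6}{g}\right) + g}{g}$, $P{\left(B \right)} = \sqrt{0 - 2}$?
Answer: $326 + \frac{31 i \sqrt{2}}{2} \approx 326.0 + 21.92 i$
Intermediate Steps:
$P{\left(B \right)} = i \sqrt{2}$ ($P{\left(B \right)} = \sqrt{-2} = i \sqrt{2}$)
$T{\left(g \right)} = \frac{31 + g + \frac{6}{g}}{g}$
$c = 324$ ($c = \left(-18\right)^{2} = 324$)
$c - T{\left(P{\left(-5 \right)} \right)} = 324 - \left(1 + \frac{6}{-2} + \frac{31}{i \sqrt{2}}\right) = 324 - \left(1 + 6 \left(- \frac{1}{2}\right) + 31 \left(- \frac{i \sqrt{2}}{2}\right)\right) = 324 - \left(1 - 3 - \frac{31 i \sqrt{2}}{2}\right) = 324 - \left(-2 - \frac{31 i \sqrt{2}}{2}\right) = 324 + \left(2 + \frac{31 i \sqrt{2}}{2}\right) = 326 + \frac{31 i \sqrt{2}}{2}$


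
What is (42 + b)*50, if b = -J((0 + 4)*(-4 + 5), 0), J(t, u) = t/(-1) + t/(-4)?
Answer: 2350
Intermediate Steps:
J(t, u) = -5*t/4 (J(t, u) = t*(-1) + t*(-1/4) = -t - t/4 = -5*t/4)
b = 5 (b = -(-5)*(0 + 4)*(-4 + 5)/4 = -(-5)*4*1/4 = -(-5)*4/4 = -1*(-5) = 5)
(42 + b)*50 = (42 + 5)*50 = 47*50 = 2350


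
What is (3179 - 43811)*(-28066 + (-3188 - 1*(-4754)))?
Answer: 1076748000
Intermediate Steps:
(3179 - 43811)*(-28066 + (-3188 - 1*(-4754))) = -40632*(-28066 + (-3188 + 4754)) = -40632*(-28066 + 1566) = -40632*(-26500) = 1076748000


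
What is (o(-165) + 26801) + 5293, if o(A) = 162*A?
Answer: 5364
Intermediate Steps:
(o(-165) + 26801) + 5293 = (162*(-165) + 26801) + 5293 = (-26730 + 26801) + 5293 = 71 + 5293 = 5364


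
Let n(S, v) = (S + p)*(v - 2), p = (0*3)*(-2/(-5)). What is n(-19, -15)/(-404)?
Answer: -323/404 ≈ -0.79951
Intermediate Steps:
p = 0 (p = 0*(-2*(-⅕)) = 0*(⅖) = 0)
n(S, v) = S*(-2 + v) (n(S, v) = (S + 0)*(v - 2) = S*(-2 + v))
n(-19, -15)/(-404) = -19*(-2 - 15)/(-404) = -19*(-17)*(-1/404) = 323*(-1/404) = -323/404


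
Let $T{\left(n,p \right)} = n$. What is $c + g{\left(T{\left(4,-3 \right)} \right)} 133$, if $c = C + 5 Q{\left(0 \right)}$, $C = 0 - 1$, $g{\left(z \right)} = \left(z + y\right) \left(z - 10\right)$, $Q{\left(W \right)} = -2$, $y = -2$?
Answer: $-1607$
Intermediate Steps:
$g{\left(z \right)} = \left(-10 + z\right) \left(-2 + z\right)$ ($g{\left(z \right)} = \left(z - 2\right) \left(z - 10\right) = \left(-2 + z\right) \left(-10 + z\right) = \left(-10 + z\right) \left(-2 + z\right)$)
$C = -1$
$c = -11$ ($c = -1 + 5 \left(-2\right) = -1 - 10 = -11$)
$c + g{\left(T{\left(4,-3 \right)} \right)} 133 = -11 + \left(20 + 4^{2} - 48\right) 133 = -11 + \left(20 + 16 - 48\right) 133 = -11 - 1596 = -1607$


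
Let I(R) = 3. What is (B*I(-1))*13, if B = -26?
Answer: -1014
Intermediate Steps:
(B*I(-1))*13 = -26*3*13 = -78*13 = -1014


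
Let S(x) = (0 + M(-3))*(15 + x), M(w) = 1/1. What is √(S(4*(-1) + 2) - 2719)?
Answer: I*√2706 ≈ 52.019*I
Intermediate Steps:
M(w) = 1
S(x) = 15 + x (S(x) = (0 + 1)*(15 + x) = 1*(15 + x) = 15 + x)
√(S(4*(-1) + 2) - 2719) = √((15 + (4*(-1) + 2)) - 2719) = √((15 + (-4 + 2)) - 2719) = √((15 - 2) - 2719) = √(13 - 2719) = √(-2706) = I*√2706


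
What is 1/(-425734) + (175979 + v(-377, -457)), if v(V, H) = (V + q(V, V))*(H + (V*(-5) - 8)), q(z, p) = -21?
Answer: -165687583855/425734 ≈ -3.8918e+5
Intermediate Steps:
v(V, H) = (-21 + V)*(-8 + H - 5*V) (v(V, H) = (V - 21)*(H + (V*(-5) - 8)) = (-21 + V)*(H + (-5*V - 8)) = (-21 + V)*(H + (-8 - 5*V)) = (-21 + V)*(-8 + H - 5*V))
1/(-425734) + (175979 + v(-377, -457)) = 1/(-425734) + (175979 + (168 - 21*(-457) - 5*(-377)² + 97*(-377) - 457*(-377))) = -1/425734 + (175979 + (168 + 9597 - 5*142129 - 36569 + 172289)) = -1/425734 + (175979 + (168 + 9597 - 710645 - 36569 + 172289)) = -1/425734 + (175979 - 565160) = -1/425734 - 389181 = -165687583855/425734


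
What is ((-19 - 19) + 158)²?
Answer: 14400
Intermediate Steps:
((-19 - 19) + 158)² = (-38 + 158)² = 120² = 14400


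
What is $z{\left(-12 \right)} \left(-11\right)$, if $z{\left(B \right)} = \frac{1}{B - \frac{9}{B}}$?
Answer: $\frac{44}{45} \approx 0.97778$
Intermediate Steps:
$z{\left(-12 \right)} \left(-11\right) = - \frac{12}{-9 + \left(-12\right)^{2}} \left(-11\right) = - \frac{12}{-9 + 144} \left(-11\right) = - \frac{12}{135} \left(-11\right) = \left(-12\right) \frac{1}{135} \left(-11\right) = \left(- \frac{4}{45}\right) \left(-11\right) = \frac{44}{45}$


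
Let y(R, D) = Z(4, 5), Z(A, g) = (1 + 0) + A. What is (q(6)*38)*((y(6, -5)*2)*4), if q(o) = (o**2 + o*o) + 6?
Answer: 118560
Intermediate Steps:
Z(A, g) = 1 + A
q(o) = 6 + 2*o**2 (q(o) = (o**2 + o**2) + 6 = 2*o**2 + 6 = 6 + 2*o**2)
y(R, D) = 5 (y(R, D) = 1 + 4 = 5)
(q(6)*38)*((y(6, -5)*2)*4) = ((6 + 2*6**2)*38)*((5*2)*4) = ((6 + 2*36)*38)*(10*4) = ((6 + 72)*38)*40 = (78*38)*40 = 2964*40 = 118560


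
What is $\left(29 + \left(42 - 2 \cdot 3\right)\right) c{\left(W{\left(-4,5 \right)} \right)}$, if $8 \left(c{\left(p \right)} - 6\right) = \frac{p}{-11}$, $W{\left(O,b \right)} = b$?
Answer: $\frac{33995}{88} \approx 386.31$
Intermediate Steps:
$c{\left(p \right)} = 6 - \frac{p}{88}$ ($c{\left(p \right)} = 6 + \frac{p \frac{1}{-11}}{8} = 6 + \frac{p \left(- \frac{1}{11}\right)}{8} = 6 + \frac{\left(- \frac{1}{11}\right) p}{8} = 6 - \frac{p}{88}$)
$\left(29 + \left(42 - 2 \cdot 3\right)\right) c{\left(W{\left(-4,5 \right)} \right)} = \left(29 + \left(42 - 2 \cdot 3\right)\right) \left(6 - \frac{5}{88}\right) = \left(29 + \left(42 - 6\right)\right) \left(6 - \frac{5}{88}\right) = \left(29 + \left(42 - 6\right)\right) \frac{523}{88} = \left(29 + 36\right) \frac{523}{88} = 65 \cdot \frac{523}{88} = \frac{33995}{88}$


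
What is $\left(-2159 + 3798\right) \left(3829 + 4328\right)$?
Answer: $13369323$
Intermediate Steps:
$\left(-2159 + 3798\right) \left(3829 + 4328\right) = 1639 \cdot 8157 = 13369323$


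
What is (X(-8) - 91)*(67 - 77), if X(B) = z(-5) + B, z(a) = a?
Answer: 1040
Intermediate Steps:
X(B) = -5 + B
(X(-8) - 91)*(67 - 77) = ((-5 - 8) - 91)*(67 - 77) = (-13 - 91)*(-10) = -104*(-10) = 1040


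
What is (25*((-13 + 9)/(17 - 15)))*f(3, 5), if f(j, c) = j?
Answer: -150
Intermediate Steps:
(25*((-13 + 9)/(17 - 15)))*f(3, 5) = (25*((-13 + 9)/(17 - 15)))*3 = (25*(-4/2))*3 = (25*(-4*½))*3 = (25*(-2))*3 = -50*3 = -150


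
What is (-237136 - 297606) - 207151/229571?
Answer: -122761462833/229571 ≈ -5.3474e+5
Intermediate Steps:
(-237136 - 297606) - 207151/229571 = -534742 - 207151*1/229571 = -534742 - 207151/229571 = -122761462833/229571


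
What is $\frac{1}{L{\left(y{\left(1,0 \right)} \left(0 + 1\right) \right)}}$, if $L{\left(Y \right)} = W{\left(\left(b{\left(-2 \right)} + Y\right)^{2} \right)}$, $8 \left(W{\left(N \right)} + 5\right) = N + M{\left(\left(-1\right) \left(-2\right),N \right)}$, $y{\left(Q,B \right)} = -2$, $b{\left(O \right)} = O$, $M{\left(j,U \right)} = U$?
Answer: $-1$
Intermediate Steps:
$W{\left(N \right)} = -5 + \frac{N}{4}$ ($W{\left(N \right)} = -5 + \frac{N + N}{8} = -5 + \frac{2 N}{8} = -5 + \frac{N}{4}$)
$L{\left(Y \right)} = -5 + \frac{\left(-2 + Y\right)^{2}}{4}$
$\frac{1}{L{\left(y{\left(1,0 \right)} \left(0 + 1\right) \right)}} = \frac{1}{-5 + \frac{\left(-2 - 2 \left(0 + 1\right)\right)^{2}}{4}} = \frac{1}{-5 + \frac{\left(-2 - 2\right)^{2}}{4}} = \frac{1}{-5 + \frac{\left(-4\right)^{2}}{4}} = \frac{1}{-5 + \frac{1}{4} \cdot 16} = \frac{1}{-5 + 4} = \frac{1}{-1} = -1$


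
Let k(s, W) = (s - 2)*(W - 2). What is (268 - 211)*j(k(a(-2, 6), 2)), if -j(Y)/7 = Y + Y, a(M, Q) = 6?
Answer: 0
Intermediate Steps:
k(s, W) = (-2 + W)*(-2 + s) (k(s, W) = (-2 + s)*(-2 + W) = (-2 + W)*(-2 + s))
j(Y) = -14*Y (j(Y) = -7*(Y + Y) = -14*Y)
(268 - 211)*j(k(a(-2, 6), 2)) = (268 - 211)*(-14*(4 - 2*2 - 2*6 + 2*6)) = 57*(-14*(4 - 4 - 12 + 12)) = 57*(-14*0) = 57*0 = 0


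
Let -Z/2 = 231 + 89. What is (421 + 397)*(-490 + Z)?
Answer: -924340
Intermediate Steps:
Z = -640 (Z = -2*(231 + 89) = -2*320 = -640)
(421 + 397)*(-490 + Z) = (421 + 397)*(-490 - 640) = 818*(-1130) = -924340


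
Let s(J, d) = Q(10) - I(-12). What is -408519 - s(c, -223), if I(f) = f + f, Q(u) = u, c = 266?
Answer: -408553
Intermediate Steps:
I(f) = 2*f
s(J, d) = 34 (s(J, d) = 10 - 2*(-12) = 10 - 1*(-24) = 10 + 24 = 34)
-408519 - s(c, -223) = -408519 - 1*34 = -408519 - 34 = -408553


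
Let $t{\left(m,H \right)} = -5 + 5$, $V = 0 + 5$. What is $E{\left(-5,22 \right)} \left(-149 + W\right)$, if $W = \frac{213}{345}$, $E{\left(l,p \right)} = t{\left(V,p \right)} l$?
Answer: $0$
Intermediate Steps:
$V = 5$
$t{\left(m,H \right)} = 0$
$E{\left(l,p \right)} = 0$ ($E{\left(l,p \right)} = 0 l = 0$)
$W = \frac{71}{115}$ ($W = 213 \cdot \frac{1}{345} = \frac{71}{115} \approx 0.61739$)
$E{\left(-5,22 \right)} \left(-149 + W\right) = 0 \left(-149 + \frac{71}{115}\right) = 0 \left(- \frac{17064}{115}\right) = 0$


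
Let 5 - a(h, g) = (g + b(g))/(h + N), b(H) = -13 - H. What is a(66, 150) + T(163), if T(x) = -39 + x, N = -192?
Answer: 16241/126 ≈ 128.90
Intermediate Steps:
a(h, g) = 5 + 13/(-192 + h) (a(h, g) = 5 - (g + (-13 - g))/(h - 192) = 5 - (-13)/(-192 + h) = 5 + 13/(-192 + h))
a(66, 150) + T(163) = (-947 + 5*66)/(-192 + 66) + (-39 + 163) = (-947 + 330)/(-126) + 124 = -1/126*(-617) + 124 = 617/126 + 124 = 16241/126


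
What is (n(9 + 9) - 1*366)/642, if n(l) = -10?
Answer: -188/321 ≈ -0.58567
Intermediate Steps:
(n(9 + 9) - 1*366)/642 = (-10 - 1*366)/642 = (-10 - 366)*(1/642) = -376*1/642 = -188/321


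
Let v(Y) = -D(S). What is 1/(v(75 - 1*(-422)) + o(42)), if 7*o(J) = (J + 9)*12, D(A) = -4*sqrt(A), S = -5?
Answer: 1071/94616 - 49*I*sqrt(5)/94616 ≈ 0.011319 - 0.001158*I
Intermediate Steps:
o(J) = 108/7 + 12*J/7 (o(J) = ((J + 9)*12)/7 = ((9 + J)*12)/7 = (108 + 12*J)/7 = 108/7 + 12*J/7)
v(Y) = 4*I*sqrt(5) (v(Y) = -(-4)*sqrt(-5) = -(-4)*I*sqrt(5) = 4*I*sqrt(5))
1/(v(75 - 1*(-422)) + o(42)) = 1/(4*I*sqrt(5) + (108/7 + (12/7)*42)) = 1/(4*I*sqrt(5) + (108/7 + 72)) = 1/(4*I*sqrt(5) + 612/7) = 1/(612/7 + 4*I*sqrt(5))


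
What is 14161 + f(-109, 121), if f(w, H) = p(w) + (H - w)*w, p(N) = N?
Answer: -11018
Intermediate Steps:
f(w, H) = w + w*(H - w) (f(w, H) = w + (H - w)*w = w + w*(H - w))
14161 + f(-109, 121) = 14161 - 109*(1 + 121 - 1*(-109)) = 14161 - 109*(1 + 121 + 109) = 14161 - 109*231 = 14161 - 25179 = -11018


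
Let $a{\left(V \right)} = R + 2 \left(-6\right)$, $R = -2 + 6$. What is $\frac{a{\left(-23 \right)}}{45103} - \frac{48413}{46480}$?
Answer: $- \frac{2183943379}{2096387440} \approx -1.0418$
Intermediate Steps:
$R = 4$
$a{\left(V \right)} = -8$ ($a{\left(V \right)} = 4 + 2 \left(-6\right) = 4 - 12 = -8$)
$\frac{a{\left(-23 \right)}}{45103} - \frac{48413}{46480} = - \frac{8}{45103} - \frac{48413}{46480} = - \frac{2183943379}{2096387440}$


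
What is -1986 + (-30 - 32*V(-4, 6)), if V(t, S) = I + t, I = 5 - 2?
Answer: -1984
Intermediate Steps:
I = 3
V(t, S) = 3 + t
-1986 + (-30 - 32*V(-4, 6)) = -1986 + (-30 - 32*(3 - 4)) = -1986 + (-30 - 32*(-1)) = -1986 + (-30 + 32) = -1986 + 2 = -1984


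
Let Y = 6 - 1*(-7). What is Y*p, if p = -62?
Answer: -806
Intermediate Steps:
Y = 13 (Y = 6 + 7 = 13)
Y*p = 13*(-62) = -806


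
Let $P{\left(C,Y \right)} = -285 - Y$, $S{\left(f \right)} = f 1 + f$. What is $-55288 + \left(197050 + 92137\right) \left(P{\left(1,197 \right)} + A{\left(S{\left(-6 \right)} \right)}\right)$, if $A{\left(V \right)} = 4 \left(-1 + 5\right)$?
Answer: $-134816430$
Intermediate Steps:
$S{\left(f \right)} = 2 f$ ($S{\left(f \right)} = f + f = 2 f$)
$A{\left(V \right)} = 16$ ($A{\left(V \right)} = 4 \cdot 4 = 16$)
$-55288 + \left(197050 + 92137\right) \left(P{\left(1,197 \right)} + A{\left(S{\left(-6 \right)} \right)}\right) = -55288 + \left(197050 + 92137\right) \left(\left(-285 - 197\right) + 16\right) = -55288 + 289187 \left(\left(-285 - 197\right) + 16\right) = -55288 + 289187 \left(-482 + 16\right) = -55288 + 289187 \left(-466\right) = -55288 - 134761142 = -134816430$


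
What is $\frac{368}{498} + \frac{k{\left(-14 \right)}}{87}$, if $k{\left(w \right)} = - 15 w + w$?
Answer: $\frac{21604}{7221} \approx 2.9918$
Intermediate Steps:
$k{\left(w \right)} = - 14 w$
$\frac{368}{498} + \frac{k{\left(-14 \right)}}{87} = \frac{368}{498} + \frac{\left(-14\right) \left(-14\right)}{87} = 368 \cdot \frac{1}{498} + 196 \cdot \frac{1}{87} = \frac{184}{249} + \frac{196}{87} = \frac{21604}{7221}$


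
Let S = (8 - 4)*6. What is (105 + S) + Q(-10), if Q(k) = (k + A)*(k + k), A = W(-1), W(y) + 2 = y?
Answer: 389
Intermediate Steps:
W(y) = -2 + y
S = 24 (S = 4*6 = 24)
A = -3 (A = -2 - 1 = -3)
Q(k) = 2*k*(-3 + k) (Q(k) = (k - 3)*(k + k) = (-3 + k)*(2*k) = 2*k*(-3 + k))
(105 + S) + Q(-10) = (105 + 24) + 2*(-10)*(-3 - 10) = 129 + 2*(-10)*(-13) = 129 + 260 = 389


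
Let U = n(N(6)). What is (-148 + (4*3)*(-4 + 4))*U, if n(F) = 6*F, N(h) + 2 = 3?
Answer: -888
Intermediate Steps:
N(h) = 1 (N(h) = -2 + 3 = 1)
U = 6 (U = 6*1 = 6)
(-148 + (4*3)*(-4 + 4))*U = (-148 + (4*3)*(-4 + 4))*6 = (-148 + 12*0)*6 = (-148 + 0)*6 = -148*6 = -888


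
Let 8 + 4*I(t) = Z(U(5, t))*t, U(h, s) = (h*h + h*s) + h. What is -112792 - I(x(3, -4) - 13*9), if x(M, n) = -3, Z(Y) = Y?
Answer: -129890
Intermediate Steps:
U(h, s) = h + h² + h*s (U(h, s) = (h² + h*s) + h = h + h² + h*s)
I(t) = -2 + t*(30 + 5*t)/4 (I(t) = -2 + ((5*(1 + 5 + t))*t)/4 = -2 + ((5*(6 + t))*t)/4 = -2 + ((30 + 5*t)*t)/4 = -2 + (t*(30 + 5*t))/4 = -2 + t*(30 + 5*t)/4)
-112792 - I(x(3, -4) - 13*9) = -112792 - (-2 + 5*(-3 - 13*9)*(6 + (-3 - 13*9))/4) = -112792 - (-2 + 5*(-3 - 117)*(6 + (-3 - 117))/4) = -112792 - (-2 + (5/4)*(-120)*(6 - 120)) = -112792 - (-2 + (5/4)*(-120)*(-114)) = -112792 - (-2 + 17100) = -112792 - 1*17098 = -112792 - 17098 = -129890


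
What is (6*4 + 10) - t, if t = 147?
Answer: -113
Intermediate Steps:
(6*4 + 10) - t = (6*4 + 10) - 1*147 = (24 + 10) - 147 = 34 - 147 = -113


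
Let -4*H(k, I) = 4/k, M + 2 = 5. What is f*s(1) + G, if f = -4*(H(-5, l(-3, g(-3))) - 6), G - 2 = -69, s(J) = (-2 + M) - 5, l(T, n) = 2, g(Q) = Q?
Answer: -799/5 ≈ -159.80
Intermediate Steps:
M = 3 (M = -2 + 5 = 3)
s(J) = -4 (s(J) = (-2 + 3) - 5 = 1 - 5 = -4)
G = -67 (G = 2 - 69 = -67)
H(k, I) = -1/k
f = 116/5 (f = -4*(-1/(-5) - 6) = -4*(-1*(-⅕) - 6) = -4*(⅕ - 6) = -4*(-29/5) = 116/5 ≈ 23.200)
f*s(1) + G = (116/5)*(-4) - 67 = -464/5 - 67 = -799/5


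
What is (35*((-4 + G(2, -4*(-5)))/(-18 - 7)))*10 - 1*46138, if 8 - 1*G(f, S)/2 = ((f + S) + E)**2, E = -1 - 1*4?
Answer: -38214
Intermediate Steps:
E = -5 (E = -1 - 4 = -5)
G(f, S) = 16 - 2*(-5 + S + f)**2 (G(f, S) = 16 - 2*((f + S) - 5)**2 = 16 - 2*((S + f) - 5)**2 = 16 - 2*(-5 + S + f)**2)
(35*((-4 + G(2, -4*(-5)))/(-18 - 7)))*10 - 1*46138 = (35*((-4 + (16 - 2*(-5 - 4*(-5) + 2)**2))/(-18 - 7)))*10 - 1*46138 = (35*((-4 + (16 - 2*(-5 + 20 + 2)**2))/(-25)))*10 - 46138 = (35*((-4 + (16 - 2*17**2))*(-1/25)))*10 - 46138 = (35*((-4 + (16 - 2*289))*(-1/25)))*10 - 46138 = (35*((-4 + (16 - 578))*(-1/25)))*10 - 46138 = (35*((-4 - 562)*(-1/25)))*10 - 46138 = (35*(-566*(-1/25)))*10 - 46138 = (35*(566/25))*10 - 46138 = (3962/5)*10 - 46138 = 7924 - 46138 = -38214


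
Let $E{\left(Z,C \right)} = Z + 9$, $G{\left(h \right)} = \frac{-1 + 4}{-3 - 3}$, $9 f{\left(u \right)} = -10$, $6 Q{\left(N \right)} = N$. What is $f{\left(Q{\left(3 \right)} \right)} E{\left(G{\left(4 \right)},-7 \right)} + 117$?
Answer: $\frac{968}{9} \approx 107.56$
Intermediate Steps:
$Q{\left(N \right)} = \frac{N}{6}$
$f{\left(u \right)} = - \frac{10}{9}$ ($f{\left(u \right)} = \frac{1}{9} \left(-10\right) = - \frac{10}{9}$)
$G{\left(h \right)} = - \frac{1}{2}$ ($G{\left(h \right)} = \frac{3}{-6} = 3 \left(- \frac{1}{6}\right) = - \frac{1}{2}$)
$E{\left(Z,C \right)} = 9 + Z$
$f{\left(Q{\left(3 \right)} \right)} E{\left(G{\left(4 \right)},-7 \right)} + 117 = - \frac{10 \left(9 - \frac{1}{2}\right)}{9} + 117 = \left(- \frac{10}{9}\right) \frac{17}{2} + 117 = - \frac{85}{9} + 117 = \frac{968}{9}$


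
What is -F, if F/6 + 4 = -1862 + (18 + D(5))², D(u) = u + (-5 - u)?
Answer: 10182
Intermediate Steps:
D(u) = -5
F = -10182 (F = -24 + 6*(-1862 + (18 - 5)²) = -24 + 6*(-1862 + 13²) = -24 + 6*(-1862 + 169) = -24 + 6*(-1693) = -24 - 10158 = -10182)
-F = -1*(-10182) = 10182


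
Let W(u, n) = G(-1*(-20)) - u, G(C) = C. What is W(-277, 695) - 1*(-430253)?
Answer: 430550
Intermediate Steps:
W(u, n) = 20 - u (W(u, n) = -1*(-20) - u = 20 - u)
W(-277, 695) - 1*(-430253) = (20 - 1*(-277)) - 1*(-430253) = (20 + 277) + 430253 = 297 + 430253 = 430550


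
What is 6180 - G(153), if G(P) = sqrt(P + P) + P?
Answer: 6027 - 3*sqrt(34) ≈ 6009.5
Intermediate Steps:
G(P) = P + sqrt(2)*sqrt(P) (G(P) = sqrt(2*P) + P = sqrt(2)*sqrt(P) + P = P + sqrt(2)*sqrt(P))
6180 - G(153) = 6180 - (153 + sqrt(2)*sqrt(153)) = 6180 - (153 + sqrt(2)*(3*sqrt(17))) = 6180 - (153 + 3*sqrt(34)) = 6180 + (-153 - 3*sqrt(34)) = 6027 - 3*sqrt(34)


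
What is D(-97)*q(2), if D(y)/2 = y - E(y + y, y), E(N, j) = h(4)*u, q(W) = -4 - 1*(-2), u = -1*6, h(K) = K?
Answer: 292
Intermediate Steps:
u = -6
q(W) = -2 (q(W) = -4 + 2 = -2)
E(N, j) = -24 (E(N, j) = 4*(-6) = -24)
D(y) = 48 + 2*y (D(y) = 2*(y - 1*(-24)) = 2*(y + 24) = 2*(24 + y) = 48 + 2*y)
D(-97)*q(2) = (48 + 2*(-97))*(-2) = (48 - 194)*(-2) = -146*(-2) = 292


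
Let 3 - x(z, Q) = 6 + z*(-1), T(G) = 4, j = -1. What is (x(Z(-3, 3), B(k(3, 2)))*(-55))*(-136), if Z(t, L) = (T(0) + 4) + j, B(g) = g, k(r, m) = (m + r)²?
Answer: 29920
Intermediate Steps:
Z(t, L) = 7 (Z(t, L) = (4 + 4) - 1 = 8 - 1 = 7)
x(z, Q) = -3 + z (x(z, Q) = 3 - (6 + z*(-1)) = 3 - (6 - z) = 3 + (-6 + z) = -3 + z)
(x(Z(-3, 3), B(k(3, 2)))*(-55))*(-136) = ((-3 + 7)*(-55))*(-136) = (4*(-55))*(-136) = -220*(-136) = 29920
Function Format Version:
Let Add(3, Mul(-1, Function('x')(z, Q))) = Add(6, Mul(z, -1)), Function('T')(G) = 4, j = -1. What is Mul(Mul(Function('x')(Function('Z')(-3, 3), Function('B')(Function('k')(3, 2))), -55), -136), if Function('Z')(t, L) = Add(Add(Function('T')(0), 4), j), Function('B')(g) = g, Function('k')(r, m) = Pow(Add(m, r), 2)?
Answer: 29920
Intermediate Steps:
Function('Z')(t, L) = 7 (Function('Z')(t, L) = Add(Add(4, 4), -1) = Add(8, -1) = 7)
Function('x')(z, Q) = Add(-3, z) (Function('x')(z, Q) = Add(3, Mul(-1, Add(6, Mul(z, -1)))) = Add(3, Mul(-1, Add(6, Mul(-1, z)))) = Add(3, Add(-6, z)) = Add(-3, z))
Mul(Mul(Function('x')(Function('Z')(-3, 3), Function('B')(Function('k')(3, 2))), -55), -136) = Mul(Mul(Add(-3, 7), -55), -136) = Mul(Mul(4, -55), -136) = Mul(-220, -136) = 29920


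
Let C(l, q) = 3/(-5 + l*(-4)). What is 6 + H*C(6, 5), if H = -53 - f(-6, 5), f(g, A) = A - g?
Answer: 366/29 ≈ 12.621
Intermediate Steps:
C(l, q) = 3/(-5 - 4*l)
H = -64 (H = -53 - (5 - 1*(-6)) = -53 - (5 + 6) = -53 - 1*11 = -53 - 11 = -64)
6 + H*C(6, 5) = 6 - (-192)/(5 + 4*6) = 6 - (-192)/(5 + 24) = 6 - (-192)/29 = 6 - 64*(-3/29) = 6 + 192/29 = 366/29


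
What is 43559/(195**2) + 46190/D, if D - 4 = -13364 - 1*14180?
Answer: -6186221/11635650 ≈ -0.53166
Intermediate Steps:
D = -27540 (D = 4 + (-13364 - 1*14180) = 4 + (-13364 - 14180) = 4 - 27544 = -27540)
43559/(195**2) + 46190/D = 43559/(195**2) + 46190/(-27540) = 43559/38025 + 46190*(-1/27540) = 43559*(1/38025) - 4619/2754 = 43559/38025 - 4619/2754 = -6186221/11635650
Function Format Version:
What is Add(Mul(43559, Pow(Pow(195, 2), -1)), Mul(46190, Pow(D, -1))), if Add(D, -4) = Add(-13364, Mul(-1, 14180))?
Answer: Rational(-6186221, 11635650) ≈ -0.53166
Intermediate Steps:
D = -27540 (D = Add(4, Add(-13364, Mul(-1, 14180))) = Add(4, Add(-13364, -14180)) = Add(4, -27544) = -27540)
Add(Mul(43559, Pow(Pow(195, 2), -1)), Mul(46190, Pow(D, -1))) = Add(Mul(43559, Pow(Pow(195, 2), -1)), Mul(46190, Pow(-27540, -1))) = Add(Mul(43559, Pow(38025, -1)), Mul(46190, Rational(-1, 27540))) = Add(Mul(43559, Rational(1, 38025)), Rational(-4619, 2754)) = Add(Rational(43559, 38025), Rational(-4619, 2754)) = Rational(-6186221, 11635650)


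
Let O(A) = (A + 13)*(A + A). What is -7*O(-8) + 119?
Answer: 679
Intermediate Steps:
O(A) = 2*A*(13 + A) (O(A) = (13 + A)*(2*A) = 2*A*(13 + A))
-7*O(-8) + 119 = -14*(-8)*(13 - 8) + 119 = -14*(-8)*5 + 119 = -7*(-80) + 119 = 560 + 119 = 679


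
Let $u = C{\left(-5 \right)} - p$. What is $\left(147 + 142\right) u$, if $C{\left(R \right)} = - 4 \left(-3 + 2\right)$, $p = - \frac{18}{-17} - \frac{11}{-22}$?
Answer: $\frac{1411}{2} \approx 705.5$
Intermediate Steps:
$p = \frac{53}{34}$ ($p = \left(-18\right) \left(- \frac{1}{17}\right) - - \frac{1}{2} = \frac{18}{17} + \frac{1}{2} = \frac{53}{34} \approx 1.5588$)
$C{\left(R \right)} = 4$ ($C{\left(R \right)} = \left(-4\right) \left(-1\right) = 4$)
$u = \frac{83}{34}$ ($u = 4 - \frac{53}{34} = \frac{83}{34} \approx 2.4412$)
$\left(147 + 142\right) u = \left(147 + 142\right) \frac{83}{34} = 289 \cdot \frac{83}{34} = \frac{1411}{2}$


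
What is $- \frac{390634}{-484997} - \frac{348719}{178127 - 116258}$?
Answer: $- \frac{144959533897}{30006279393} \approx -4.831$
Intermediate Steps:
$- \frac{390634}{-484997} - \frac{348719}{178127 - 116258} = \left(-390634\right) \left(- \frac{1}{484997}\right) - \frac{348719}{61869} = \frac{390634}{484997} - \frac{348719}{61869} = - \frac{144959533897}{30006279393}$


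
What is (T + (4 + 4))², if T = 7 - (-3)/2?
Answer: 1089/4 ≈ 272.25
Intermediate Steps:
T = 17/2 (T = 7 - (-3)/2 = 7 - 1*(-3/2) = 7 + 3/2 = 17/2 ≈ 8.5000)
(T + (4 + 4))² = (17/2 + (4 + 4))² = (17/2 + 8)² = (33/2)² = 1089/4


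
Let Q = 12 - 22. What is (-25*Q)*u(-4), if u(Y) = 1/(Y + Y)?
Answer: -125/4 ≈ -31.250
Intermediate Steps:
u(Y) = 1/(2*Y)
Q = -10
(-25*Q)*u(-4) = (-25*(-10))*((½)/(-4)) = 250*((½)*(-¼)) = 250*(-⅛) = -125/4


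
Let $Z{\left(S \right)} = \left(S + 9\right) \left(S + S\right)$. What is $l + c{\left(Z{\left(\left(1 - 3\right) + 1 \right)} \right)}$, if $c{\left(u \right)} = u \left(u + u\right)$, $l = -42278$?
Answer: $-41766$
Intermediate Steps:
$Z{\left(S \right)} = 2 S \left(9 + S\right)$ ($Z{\left(S \right)} = \left(9 + S\right) 2 S = 2 S \left(9 + S\right)$)
$c{\left(u \right)} = 2 u^{2}$ ($c{\left(u \right)} = u 2 u = 2 u^{2}$)
$l + c{\left(Z{\left(\left(1 - 3\right) + 1 \right)} \right)} = -42278 + 2 \left(2 \left(\left(1 - 3\right) + 1\right) \left(9 + \left(\left(1 - 3\right) + 1\right)\right)\right)^{2} = -42278 + 2 \left(2 \left(-2 + 1\right) \left(9 + \left(-2 + 1\right)\right)\right)^{2} = -42278 + 2 \left(2 \left(-1\right) \left(9 - 1\right)\right)^{2} = -42278 + 2 \left(2 \left(-1\right) 8\right)^{2} = -42278 + 2 \left(-16\right)^{2} = -42278 + 2 \cdot 256 = -42278 + 512 = -41766$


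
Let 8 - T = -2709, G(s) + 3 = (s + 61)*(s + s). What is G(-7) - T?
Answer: -3476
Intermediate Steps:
G(s) = -3 + 2*s*(61 + s) (G(s) = -3 + (s + 61)*(s + s) = -3 + (61 + s)*(2*s) = -3 + 2*s*(61 + s))
T = 2717 (T = 8 - 1*(-2709) = 8 + 2709 = 2717)
G(-7) - T = (-3 + 2*(-7)² + 122*(-7)) - 1*2717 = (-3 + 2*49 - 854) - 2717 = (-3 + 98 - 854) - 2717 = -759 - 2717 = -3476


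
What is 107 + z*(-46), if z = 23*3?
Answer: -3067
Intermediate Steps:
z = 69
107 + z*(-46) = 107 + 69*(-46) = 107 - 3174 = -3067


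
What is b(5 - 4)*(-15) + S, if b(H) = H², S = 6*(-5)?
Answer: -45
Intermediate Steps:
S = -30
b(5 - 4)*(-15) + S = (5 - 4)²*(-15) - 30 = 1²*(-15) - 30 = 1*(-15) - 30 = -15 - 30 = -45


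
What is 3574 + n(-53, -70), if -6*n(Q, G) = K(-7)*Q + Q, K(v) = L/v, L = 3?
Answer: 75160/21 ≈ 3579.0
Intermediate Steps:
K(v) = 3/v
n(Q, G) = -2*Q/21 (n(Q, G) = -((3/(-7))*Q + Q)/6 = -((3*(-1/7))*Q + Q)/6 = -(-3*Q/7 + Q)/6 = -2*Q/21)
3574 + n(-53, -70) = 3574 - 2/21*(-53) = 3574 + 106/21 = 75160/21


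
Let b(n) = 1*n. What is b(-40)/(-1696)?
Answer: 5/212 ≈ 0.023585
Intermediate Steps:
b(n) = n
b(-40)/(-1696) = -40/(-1696) = -40*(-1/1696) = 5/212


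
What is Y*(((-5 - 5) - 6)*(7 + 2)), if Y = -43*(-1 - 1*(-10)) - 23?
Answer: 59040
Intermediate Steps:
Y = -410 (Y = -43*(-1 + 10) - 23 = -43*9 - 23 = -387 - 23 = -410)
Y*(((-5 - 5) - 6)*(7 + 2)) = -410*((-5 - 5) - 6)*(7 + 2) = -410*(-10 - 6)*9 = -(-6560)*9 = -410*(-144) = 59040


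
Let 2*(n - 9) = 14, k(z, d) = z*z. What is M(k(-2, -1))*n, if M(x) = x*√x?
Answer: 128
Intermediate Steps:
k(z, d) = z²
n = 16 (n = 9 + (½)*14 = 9 + 7 = 16)
M(x) = x^(3/2)
M(k(-2, -1))*n = ((-2)²)^(3/2)*16 = 4^(3/2)*16 = 8*16 = 128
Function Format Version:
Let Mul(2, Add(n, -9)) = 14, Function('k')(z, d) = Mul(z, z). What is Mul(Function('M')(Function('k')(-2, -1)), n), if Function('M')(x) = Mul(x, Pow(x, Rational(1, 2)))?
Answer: 128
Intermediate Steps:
Function('k')(z, d) = Pow(z, 2)
n = 16 (n = Add(9, Mul(Rational(1, 2), 14)) = Add(9, 7) = 16)
Function('M')(x) = Pow(x, Rational(3, 2))
Mul(Function('M')(Function('k')(-2, -1)), n) = Mul(Pow(Pow(-2, 2), Rational(3, 2)), 16) = Mul(Pow(4, Rational(3, 2)), 16) = Mul(8, 16) = 128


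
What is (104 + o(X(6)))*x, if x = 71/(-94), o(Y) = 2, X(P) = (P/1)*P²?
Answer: -3763/47 ≈ -80.064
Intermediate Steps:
X(P) = P³ (X(P) = (P*1)*P² = P*P² = P³)
x = -71/94 (x = 71*(-1/94) = -71/94 ≈ -0.75532)
(104 + o(X(6)))*x = (104 + 2)*(-71/94) = 106*(-71/94) = -3763/47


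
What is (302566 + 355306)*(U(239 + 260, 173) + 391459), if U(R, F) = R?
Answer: 257858193376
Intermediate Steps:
(302566 + 355306)*(U(239 + 260, 173) + 391459) = (302566 + 355306)*((239 + 260) + 391459) = 657872*(499 + 391459) = 657872*391958 = 257858193376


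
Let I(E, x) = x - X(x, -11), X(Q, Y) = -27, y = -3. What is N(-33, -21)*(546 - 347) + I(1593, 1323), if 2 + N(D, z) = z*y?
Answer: 13489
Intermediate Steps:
N(D, z) = -2 - 3*z (N(D, z) = -2 + z*(-3) = -2 - 3*z)
I(E, x) = 27 + x (I(E, x) = x - 1*(-27) = x + 27 = 27 + x)
N(-33, -21)*(546 - 347) + I(1593, 1323) = (-2 - 3*(-21))*(546 - 347) + (27 + 1323) = (-2 + 63)*199 + 1350 = 61*199 + 1350 = 12139 + 1350 = 13489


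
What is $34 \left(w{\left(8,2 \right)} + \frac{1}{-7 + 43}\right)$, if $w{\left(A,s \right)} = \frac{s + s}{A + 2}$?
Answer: $\frac{1309}{90} \approx 14.544$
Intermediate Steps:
$w{\left(A,s \right)} = \frac{2 s}{2 + A}$
$34 \left(w{\left(8,2 \right)} + \frac{1}{-7 + 43}\right) = 34 \left(2 \cdot 2 \frac{1}{2 + 8} + \frac{1}{-7 + 43}\right) = 34 \left(2 \cdot 2 \cdot \frac{1}{10} + \frac{1}{36}\right) = 34 \left(\frac{2}{5} + \frac{1}{36}\right) = 34 \cdot \frac{77}{180} = \frac{1309}{90}$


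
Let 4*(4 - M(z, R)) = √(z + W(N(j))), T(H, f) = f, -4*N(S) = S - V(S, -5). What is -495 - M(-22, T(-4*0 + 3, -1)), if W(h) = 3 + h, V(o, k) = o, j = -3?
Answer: -499 + I*√19/4 ≈ -499.0 + 1.0897*I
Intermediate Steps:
N(S) = 0 (N(S) = -(S - S)/4 = -¼*0 = 0)
M(z, R) = 4 - √(3 + z)/4 (M(z, R) = 4 - √(z + (3 + 0))/4 = 4 - √(z + 3)/4 = 4 - √(3 + z)/4)
-495 - M(-22, T(-4*0 + 3, -1)) = -495 - (4 - √(3 - 22)/4) = -495 - (4 - I*√19/4) = -495 + (-4 + I*√19/4) = -499 + I*√19/4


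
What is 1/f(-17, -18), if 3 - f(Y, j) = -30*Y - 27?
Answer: -1/480 ≈ -0.0020833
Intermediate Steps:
f(Y, j) = 30 + 30*Y (f(Y, j) = 3 - (-30*Y - 27) = 3 - (-27 - 30*Y) = 3 + (27 + 30*Y) = 30 + 30*Y)
1/f(-17, -18) = 1/(30 + 30*(-17)) = 1/(30 - 510) = 1/(-480) = -1/480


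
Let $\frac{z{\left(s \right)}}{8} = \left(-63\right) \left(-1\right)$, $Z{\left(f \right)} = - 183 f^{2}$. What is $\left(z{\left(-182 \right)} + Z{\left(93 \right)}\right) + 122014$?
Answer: $-1460249$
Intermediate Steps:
$z{\left(s \right)} = 504$ ($z{\left(s \right)} = 8 \left(\left(-63\right) \left(-1\right)\right) = 8 \cdot 63 = 504$)
$\left(z{\left(-182 \right)} + Z{\left(93 \right)}\right) + 122014 = \left(504 - 183 \cdot 93^{2}\right) + 122014 = \left(504 - 1582767\right) + 122014 = -1582263 + 122014 = -1460249$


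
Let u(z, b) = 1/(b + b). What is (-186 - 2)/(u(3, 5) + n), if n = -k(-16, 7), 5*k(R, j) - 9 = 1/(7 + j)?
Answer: 329/3 ≈ 109.67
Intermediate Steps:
k(R, j) = 9/5 + 1/(5*(7 + j))
u(z, b) = 1/(2*b)
n = -127/70 (n = -(64 + 9*7)/(5*(7 + 7)) = -(64 + 63)/(5*14) = -127/(5*14) = -1*127/70 = -127/70 ≈ -1.8143)
(-186 - 2)/(u(3, 5) + n) = (-186 - 2)/((½)/5 - 127/70) = -188/((½)*(⅕) - 127/70) = -188/(⅒ - 127/70) = -188/(-12/7) = -188*(-7/12) = 329/3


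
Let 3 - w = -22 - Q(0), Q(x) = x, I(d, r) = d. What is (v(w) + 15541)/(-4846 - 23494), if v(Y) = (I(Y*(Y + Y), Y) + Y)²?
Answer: -820583/14170 ≈ -57.910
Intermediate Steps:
w = 25 (w = 3 - (-22 - 1*0) = 3 - (-22 + 0) = 3 - 1*(-22) = 3 + 22 = 25)
v(Y) = (Y + 2*Y²)² (v(Y) = (Y*(Y + Y) + Y)² = (Y*(2*Y) + Y)² = (2*Y² + Y)² = (Y + 2*Y²)²)
(v(w) + 15541)/(-4846 - 23494) = (25²*(1 + 2*25)² + 15541)/(-4846 - 23494) = (625*(1 + 50)² + 15541)/(-28340) = (625*51² + 15541)*(-1/28340) = (625*2601 + 15541)*(-1/28340) = (1625625 + 15541)*(-1/28340) = 1641166*(-1/28340) = -820583/14170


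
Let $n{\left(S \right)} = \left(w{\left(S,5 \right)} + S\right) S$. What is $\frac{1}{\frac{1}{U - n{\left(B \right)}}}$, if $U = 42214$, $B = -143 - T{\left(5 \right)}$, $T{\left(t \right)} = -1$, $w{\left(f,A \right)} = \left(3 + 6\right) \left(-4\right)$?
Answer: $16938$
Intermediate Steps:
$w{\left(f,A \right)} = -36$ ($w{\left(f,A \right)} = 9 \left(-4\right) = -36$)
$B = -142$ ($B = -143 - -1 = -143 + 1 = -142$)
$n{\left(S \right)} = S \left(-36 + S\right)$ ($n{\left(S \right)} = \left(-36 + S\right) S = S \left(-36 + S\right)$)
$\frac{1}{\frac{1}{U - n{\left(B \right)}}} = \frac{1}{\frac{1}{42214 - - 142 \left(-36 - 142\right)}} = \frac{1}{\frac{1}{42214 - \left(-142\right) \left(-178\right)}} = \frac{1}{\frac{1}{42214 - 25276}} = \frac{1}{\frac{1}{16938}} = 16938$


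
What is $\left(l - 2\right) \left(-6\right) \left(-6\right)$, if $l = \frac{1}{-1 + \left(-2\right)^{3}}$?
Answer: $-76$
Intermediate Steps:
$l = - \frac{1}{9}$ ($l = \frac{1}{-1 - 8} = \frac{1}{-9} = - \frac{1}{9} \approx -0.11111$)
$\left(l - 2\right) \left(-6\right) \left(-6\right) = \left(- \frac{1}{9} - 2\right) \left(-6\right) \left(-6\right) = \left(- \frac{19}{9}\right) \left(-6\right) \left(-6\right) = \frac{38}{3} \left(-6\right) = -76$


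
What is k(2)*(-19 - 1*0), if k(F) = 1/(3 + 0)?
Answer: -19/3 ≈ -6.3333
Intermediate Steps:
k(F) = 1/3
k(2)*(-19 - 1*0) = (-19 - 1*0)/3 = (-19 + 0)/3 = (1/3)*(-19) = -19/3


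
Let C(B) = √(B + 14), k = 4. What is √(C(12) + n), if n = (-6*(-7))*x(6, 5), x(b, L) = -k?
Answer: √(-168 + √26) ≈ 12.763*I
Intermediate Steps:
x(b, L) = -4 (x(b, L) = -1*4 = -4)
C(B) = √(14 + B)
n = -168 (n = -6*(-7)*(-4) = 42*(-4) = -168)
√(C(12) + n) = √(√(14 + 12) - 168) = √(√26 - 168) = √(-168 + √26)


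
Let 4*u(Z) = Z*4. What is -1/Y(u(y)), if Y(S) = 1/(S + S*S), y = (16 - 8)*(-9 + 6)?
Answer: -552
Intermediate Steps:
y = -24 (y = 8*(-3) = -24)
u(Z) = Z (u(Z) = (Z*4)/4 = (4*Z)/4 = Z)
Y(S) = 1/(S + S**2)
-1/Y(u(y)) = -1/(1/((-24)*(1 - 24))) = -1/((-1/24/(-23))) = -1/((-1/24*(-1/23))) = -1/1/552 = -1*552 = -552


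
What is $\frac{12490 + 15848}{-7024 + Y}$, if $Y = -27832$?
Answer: $- \frac{14169}{17428} \approx -0.813$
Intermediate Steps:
$\frac{12490 + 15848}{-7024 + Y} = \frac{12490 + 15848}{-7024 - 27832} = \frac{28338}{-34856} = 28338 \left(- \frac{1}{34856}\right) = - \frac{14169}{17428}$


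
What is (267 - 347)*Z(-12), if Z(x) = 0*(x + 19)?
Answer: 0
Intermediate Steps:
Z(x) = 0 (Z(x) = 0*(19 + x) = 0)
(267 - 347)*Z(-12) = (267 - 347)*0 = -80*0 = 0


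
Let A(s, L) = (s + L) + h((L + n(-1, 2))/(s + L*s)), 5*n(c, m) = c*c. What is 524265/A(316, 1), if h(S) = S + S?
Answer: 414169350/250433 ≈ 1653.8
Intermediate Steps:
n(c, m) = c²/5 (n(c, m) = (c*c)/5 = c²/5)
h(S) = 2*S
A(s, L) = L + s + 2*(⅕ + L)/(s + L*s) (A(s, L) = (s + L) + 2*((L + (⅕)*(-1)²)/(s + L*s)) = (L + s) + 2*((L + (⅕)*1)/(s + L*s)) = (L + s) + 2*((L + ⅕)/(s + L*s)) = (L + s) + 2*((⅕ + L)/(s + L*s)) = (L + s) + 2*(⅕ + L)/(s + L*s) = L + s + 2*(⅕ + L)/(s + L*s))
524265/A(316, 1) = 524265/(((⅖ + 2*1 + 316*(1 + 1)*(1 + 316))/(316*(1 + 1)))) = 524265/(((1/316)*(⅖ + 2 + 316*2*317)/2)) = 524265/(((1/316)*(½)*(⅖ + 2 + 200344))) = 524265/(((1/316)*(½)*(1001732/5))) = 524265/(250433/790) = 524265*(790/250433) = 414169350/250433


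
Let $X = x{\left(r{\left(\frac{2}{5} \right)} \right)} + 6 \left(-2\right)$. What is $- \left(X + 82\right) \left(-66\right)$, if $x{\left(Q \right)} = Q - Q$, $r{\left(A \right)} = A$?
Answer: $4620$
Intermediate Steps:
$x{\left(Q \right)} = 0$
$X = -12$ ($X = 0 + 6 \left(-2\right) = 0 - 12 = -12$)
$- \left(X + 82\right) \left(-66\right) = - \left(-12 + 82\right) \left(-66\right) = - 70 \left(-66\right) = \left(-1\right) \left(-4620\right) = 4620$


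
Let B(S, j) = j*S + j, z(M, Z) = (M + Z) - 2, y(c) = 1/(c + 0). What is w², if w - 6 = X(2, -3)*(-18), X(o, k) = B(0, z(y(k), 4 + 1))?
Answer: 1764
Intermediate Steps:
y(c) = 1/c
z(M, Z) = -2 + M + Z
B(S, j) = j + S*j (B(S, j) = S*j + j = j + S*j)
X(o, k) = 3 + 1/k (X(o, k) = (-2 + 1/k + (4 + 1))*(1 + 0) = (-2 + 1/k + 5)*1 = (3 + 1/k)*1 = 3 + 1/k)
w = -42 (w = 6 + (3 + 1/(-3))*(-18) = 6 + (3 - ⅓)*(-18) = 6 + (8/3)*(-18) = 6 - 48 = -42)
w² = (-42)² = 1764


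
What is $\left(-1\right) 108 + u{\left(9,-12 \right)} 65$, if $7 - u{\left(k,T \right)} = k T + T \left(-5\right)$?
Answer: $3467$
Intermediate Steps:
$u{\left(k,T \right)} = 7 + 5 T - T k$ ($u{\left(k,T \right)} = 7 - \left(k T + T \left(-5\right)\right) = 7 - \left(T k - 5 T\right) = 7 - \left(- 5 T + T k\right) = 7 + 5 T - T k$)
$\left(-1\right) 108 + u{\left(9,-12 \right)} 65 = \left(-1\right) 108 + \left(7 + 5 \left(-12\right) - \left(-12\right) 9\right) 65 = -108 + \left(7 - 60 + 108\right) 65 = -108 + 55 \cdot 65 = -108 + 3575 = 3467$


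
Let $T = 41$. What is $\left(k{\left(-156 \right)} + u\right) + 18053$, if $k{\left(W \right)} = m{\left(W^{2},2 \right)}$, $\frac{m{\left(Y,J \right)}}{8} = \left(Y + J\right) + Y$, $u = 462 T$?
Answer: $426387$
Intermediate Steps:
$u = 18942$ ($u = 462 \cdot 41 = 18942$)
$m{\left(Y,J \right)} = 8 J + 16 Y$ ($m{\left(Y,J \right)} = 8 \left(\left(Y + J\right) + Y\right) = 8 \left(\left(J + Y\right) + Y\right) = 8 \left(J + 2 Y\right) = 8 J + 16 Y$)
$k{\left(W \right)} = 16 + 16 W^{2}$ ($k{\left(W \right)} = 8 \cdot 2 + 16 W^{2} = 16 + 16 W^{2}$)
$\left(k{\left(-156 \right)} + u\right) + 18053 = \left(\left(16 + 16 \left(-156\right)^{2}\right) + 18942\right) + 18053 = \left(\left(16 + 16 \cdot 24336\right) + 18942\right) + 18053 = \left(\left(16 + 389376\right) + 18942\right) + 18053 = \left(389392 + 18942\right) + 18053 = 408334 + 18053 = 426387$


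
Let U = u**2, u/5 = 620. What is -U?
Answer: -9610000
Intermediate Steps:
u = 3100 (u = 5*620 = 3100)
U = 9610000 (U = 3100**2 = 9610000)
-U = -1*9610000 = -9610000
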